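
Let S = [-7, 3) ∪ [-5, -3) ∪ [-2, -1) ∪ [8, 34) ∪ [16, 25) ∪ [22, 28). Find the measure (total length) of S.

36

Merged: [-7, 3), [8, 34).
Lengths: 10 + 26 = 36.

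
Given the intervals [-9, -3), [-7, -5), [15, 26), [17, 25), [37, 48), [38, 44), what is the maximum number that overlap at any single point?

Sweep endpoints in order; track running count of active intervals.
Peak of 2 reached at -7.

2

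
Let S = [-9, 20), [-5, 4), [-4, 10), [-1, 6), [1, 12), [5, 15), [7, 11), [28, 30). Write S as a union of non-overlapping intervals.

[-5, 4) overlaps/touches [-9, 20) → extend to [-9, 20).
[-4, 10) overlaps/touches [-9, 20) → extend to [-9, 20).
[-1, 6) overlaps/touches [-9, 20) → extend to [-9, 20).
[1, 12) overlaps/touches [-9, 20) → extend to [-9, 20).
[5, 15) overlaps/touches [-9, 20) → extend to [-9, 20).
[7, 11) overlaps/touches [-9, 20) → extend to [-9, 20).
[28, 30) is disjoint → start new block.

[-9, 20) ∪ [28, 30)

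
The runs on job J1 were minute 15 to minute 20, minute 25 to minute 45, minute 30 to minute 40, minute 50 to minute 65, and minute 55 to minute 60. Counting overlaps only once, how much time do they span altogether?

40 minutes

Merged: minute 15 to minute 20, minute 25 to minute 45, minute 50 to minute 65.
Lengths: 5 minutes + 20 minutes + 15 minutes = 40 minutes.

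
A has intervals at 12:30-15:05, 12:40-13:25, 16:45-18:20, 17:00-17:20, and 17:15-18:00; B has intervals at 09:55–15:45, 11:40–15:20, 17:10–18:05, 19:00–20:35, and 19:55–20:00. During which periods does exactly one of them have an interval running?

A, merged: 12:30–15:05, 16:45–18:20.
B, merged: 09:55–15:45, 17:10–18:05, 19:00–20:35.
Only in the first: 16:45–17:10, 18:05–18:20.
Only in the second: 09:55–12:30, 15:05–15:45, 19:00–20:35.
Together these are the periods covered by exactly one.

09:55–12:30, 15:05–15:45, 16:45–17:10, 18:05–18:20, 19:00–20:35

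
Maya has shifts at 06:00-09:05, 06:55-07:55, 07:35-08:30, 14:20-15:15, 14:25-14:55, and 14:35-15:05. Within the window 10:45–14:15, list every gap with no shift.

10:45-14:15

The merged coverage is 06:00-09:05, 14:20-15:15.
Gaps within 10:45-14:15: 10:45-14:15.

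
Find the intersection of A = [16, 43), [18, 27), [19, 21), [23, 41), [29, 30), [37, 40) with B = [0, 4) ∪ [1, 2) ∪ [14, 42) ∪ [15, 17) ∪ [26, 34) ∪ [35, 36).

[16, 42)

Merge the first list: [16, 43).
Merge the second list: [0, 4), [14, 42).
[16, 43) overlaps B on [16, 42).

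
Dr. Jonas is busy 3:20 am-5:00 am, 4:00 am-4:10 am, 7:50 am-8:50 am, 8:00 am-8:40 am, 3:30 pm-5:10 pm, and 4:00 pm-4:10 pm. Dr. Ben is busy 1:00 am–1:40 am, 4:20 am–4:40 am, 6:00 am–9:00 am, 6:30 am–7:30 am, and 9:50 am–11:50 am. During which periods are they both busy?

4:20 am–4:40 am, 7:50 am–8:50 am

First set merges to 3:20 am–5:00 am, 7:50 am–8:50 am, 3:30 pm–5:10 pm.
Second set merges to 1:00 am–1:40 am, 4:20 am–4:40 am, 6:00 am–9:00 am, 9:50 am–11:50 am.
3:20 am–5:00 am ∩ B → 4:20 am–4:40 am.
7:50 am–8:50 am ∩ B → 7:50 am–8:50 am.
3:30 pm–5:10 pm meets no B interval.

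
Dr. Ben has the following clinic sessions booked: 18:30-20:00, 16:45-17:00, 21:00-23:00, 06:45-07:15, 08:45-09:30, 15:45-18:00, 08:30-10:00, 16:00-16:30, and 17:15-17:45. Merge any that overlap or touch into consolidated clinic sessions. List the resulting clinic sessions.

06:45-07:15, 08:30-10:00, 15:45-18:00, 18:30-20:00, 21:00-23:00

Sort by start: 06:45-07:15, 08:30-10:00, 08:45-09:30, 15:45-18:00, 16:00-16:30, 16:45-17:00, 17:15-17:45, 18:30-20:00, 21:00-23:00.
08:30-10:00 is disjoint → start new block.
08:45-09:30 overlaps/touches 08:30-10:00 → extend to 08:30-10:00.
15:45-18:00 is disjoint → start new block.
16:00-16:30 overlaps/touches 15:45-18:00 → extend to 15:45-18:00.
16:45-17:00 overlaps/touches 15:45-18:00 → extend to 15:45-18:00.
17:15-17:45 overlaps/touches 15:45-18:00 → extend to 15:45-18:00.
18:30-20:00 is disjoint → start new block.
21:00-23:00 is disjoint → start new block.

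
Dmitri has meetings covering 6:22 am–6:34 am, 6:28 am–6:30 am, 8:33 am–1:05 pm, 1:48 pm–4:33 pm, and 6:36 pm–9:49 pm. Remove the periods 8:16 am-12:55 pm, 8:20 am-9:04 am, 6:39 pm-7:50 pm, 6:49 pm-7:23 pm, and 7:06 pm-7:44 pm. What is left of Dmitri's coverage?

6:22 am-6:34 am, 12:55 pm-1:05 pm, 1:48 pm-4:33 pm, 6:36 pm-6:39 pm, 7:50 pm-9:49 pm

Merge the first list: 6:22 am-6:34 am, 8:33 am-1:05 pm, 1:48 pm-4:33 pm, 6:36 pm-9:49 pm.
Merge the second list: 8:16 am-12:55 pm, 6:39 pm-7:50 pm.
6:22 am-6:34 am: nothing removed.
8:33 am-1:05 pm \ B = 12:55 pm-1:05 pm.
1:48 pm-4:33 pm: nothing removed.
6:36 pm-9:49 pm \ B = 6:36 pm-6:39 pm, 7:50 pm-9:49 pm.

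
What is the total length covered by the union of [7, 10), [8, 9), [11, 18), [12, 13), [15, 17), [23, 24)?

Merged: [7, 10), [11, 18), [23, 24).
Lengths: 3 + 7 + 1 = 11.

11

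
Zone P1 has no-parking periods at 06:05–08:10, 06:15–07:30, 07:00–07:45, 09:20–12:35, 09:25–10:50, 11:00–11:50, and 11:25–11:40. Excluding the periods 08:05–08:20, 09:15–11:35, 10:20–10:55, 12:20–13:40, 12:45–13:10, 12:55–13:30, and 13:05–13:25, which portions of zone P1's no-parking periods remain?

First set merges to 06:05-08:10, 09:20-12:35.
Second set merges to 08:05-08:20, 09:15-11:35, 12:20-13:40.
06:05-08:10 \ B = 06:05-08:05.
09:20-12:35 \ B = 11:35-12:20.

06:05-08:05, 11:35-12:20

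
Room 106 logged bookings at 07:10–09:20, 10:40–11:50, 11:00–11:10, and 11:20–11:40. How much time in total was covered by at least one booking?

3 h 20 min

Merged: 07:10–09:20, 10:40–11:50.
Lengths: 2 h 10 min + 1 h 10 min = 3 h 20 min.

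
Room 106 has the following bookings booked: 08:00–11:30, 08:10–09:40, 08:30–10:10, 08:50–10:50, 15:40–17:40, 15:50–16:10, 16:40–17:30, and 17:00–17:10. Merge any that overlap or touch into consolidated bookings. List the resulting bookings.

08:10–09:40 overlaps/touches 08:00–11:30 → extend to 08:00–11:30.
08:30–10:10 overlaps/touches 08:00–11:30 → extend to 08:00–11:30.
08:50–10:50 overlaps/touches 08:00–11:30 → extend to 08:00–11:30.
15:40–17:40 is disjoint → start new block.
15:50–16:10 overlaps/touches 15:40–17:40 → extend to 15:40–17:40.
16:40–17:30 overlaps/touches 15:40–17:40 → extend to 15:40–17:40.
17:00–17:10 overlaps/touches 15:40–17:40 → extend to 15:40–17:40.

08:00–11:30, 15:40–17:40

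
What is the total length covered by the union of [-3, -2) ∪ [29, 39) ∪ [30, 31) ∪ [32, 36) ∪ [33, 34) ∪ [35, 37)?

11

Merged: [-3, -2), [29, 39).
Lengths: 1 + 10 = 11.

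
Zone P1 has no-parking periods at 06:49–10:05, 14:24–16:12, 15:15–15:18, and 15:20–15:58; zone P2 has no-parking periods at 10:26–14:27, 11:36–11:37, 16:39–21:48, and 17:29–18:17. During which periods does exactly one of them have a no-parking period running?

06:49–10:05, 10:26–14:24, 14:27–16:12, 16:39–21:48

Merge the first list: 06:49–10:05, 14:24–16:12.
Merge the second list: 10:26–14:27, 16:39–21:48.
A \ B = 06:49–10:05, 14:27–16:12.
B \ A = 10:26–14:24, 16:39–21:48.
Union of the two gives the symmetric difference.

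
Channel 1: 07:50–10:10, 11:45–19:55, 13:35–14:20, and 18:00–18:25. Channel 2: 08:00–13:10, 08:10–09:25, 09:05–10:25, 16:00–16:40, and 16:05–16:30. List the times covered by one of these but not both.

First set merges to 07:50–10:10, 11:45–19:55.
Second set merges to 08:00–13:10, 16:00–16:40.
A \ B = 07:50–08:00, 13:10–16:00, 16:40–19:55.
B \ A = 10:10–11:45.
Union of the two gives the symmetric difference.

07:50–08:00, 10:10–11:45, 13:10–16:00, 16:40–19:55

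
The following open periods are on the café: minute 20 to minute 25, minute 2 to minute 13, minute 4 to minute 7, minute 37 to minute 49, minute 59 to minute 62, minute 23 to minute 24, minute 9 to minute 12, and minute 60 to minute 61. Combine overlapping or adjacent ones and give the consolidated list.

Sort by start: minute 2 to minute 13, minute 4 to minute 7, minute 9 to minute 12, minute 20 to minute 25, minute 23 to minute 24, minute 37 to minute 49, minute 59 to minute 62, minute 60 to minute 61.
minute 4 to minute 7 overlaps/touches minute 2 to minute 13 → extend to minute 2 to minute 13.
minute 9 to minute 12 overlaps/touches minute 2 to minute 13 → extend to minute 2 to minute 13.
minute 20 to minute 25 is disjoint → start new block.
minute 23 to minute 24 overlaps/touches minute 20 to minute 25 → extend to minute 20 to minute 25.
minute 37 to minute 49 is disjoint → start new block.
minute 59 to minute 62 is disjoint → start new block.
minute 60 to minute 61 overlaps/touches minute 59 to minute 62 → extend to minute 59 to minute 62.

minute 2 to minute 13, minute 20 to minute 25, minute 37 to minute 49, minute 59 to minute 62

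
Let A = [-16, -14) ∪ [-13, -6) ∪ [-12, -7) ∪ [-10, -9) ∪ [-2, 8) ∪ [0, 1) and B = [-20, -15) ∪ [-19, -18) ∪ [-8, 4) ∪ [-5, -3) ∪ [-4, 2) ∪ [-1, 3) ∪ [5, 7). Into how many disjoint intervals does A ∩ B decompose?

4

First set merges to [-16, -14), [-13, -6), [-2, 8).
Second set merges to [-20, -15), [-8, 4), [5, 7).
A ∩ B = [-16, -15), [-8, -6), [-2, 4), [5, 7).
That is 4 disjoint pieces.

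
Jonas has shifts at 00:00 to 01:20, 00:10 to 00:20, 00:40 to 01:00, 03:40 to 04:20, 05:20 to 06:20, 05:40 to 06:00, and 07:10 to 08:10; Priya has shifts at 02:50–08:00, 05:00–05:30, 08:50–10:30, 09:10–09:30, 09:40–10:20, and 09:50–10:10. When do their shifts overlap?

A, merged: 00:00-01:20, 03:40-04:20, 05:20-06:20, 07:10-08:10.
B, merged: 02:50-08:00, 08:50-10:30.
00:00-01:20: no overlap with the second set.
03:40-04:20 meets the second set on 03:40-04:20.
05:20-06:20 meets the second set on 05:20-06:20.
07:10-08:10 meets the second set on 07:10-08:00.

03:40-04:20, 05:20-06:20, 07:10-08:00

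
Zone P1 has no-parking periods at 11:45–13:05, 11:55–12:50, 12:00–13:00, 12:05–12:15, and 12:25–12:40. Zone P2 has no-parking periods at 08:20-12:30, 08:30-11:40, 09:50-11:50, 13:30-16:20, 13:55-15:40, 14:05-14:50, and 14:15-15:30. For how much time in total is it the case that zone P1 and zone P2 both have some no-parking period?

45 min

First set merges to 11:45–13:05.
Second set merges to 08:20–12:30, 13:30–16:20.
A ∩ B = 11:45–12:30.
Total: 45 min.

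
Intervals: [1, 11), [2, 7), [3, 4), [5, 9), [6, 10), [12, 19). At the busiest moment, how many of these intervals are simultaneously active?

Sweep endpoints in order; track running count of active intervals.
Peak of 4 reached at 6.

4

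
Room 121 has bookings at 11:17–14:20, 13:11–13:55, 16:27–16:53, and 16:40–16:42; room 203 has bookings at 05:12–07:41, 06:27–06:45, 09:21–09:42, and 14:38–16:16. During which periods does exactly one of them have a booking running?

Merge the first list: 11:17-14:20, 16:27-16:53.
Merge the second list: 05:12-07:41, 09:21-09:42, 14:38-16:16.
A \ B = 11:17-14:20, 16:27-16:53.
B \ A = 05:12-07:41, 09:21-09:42, 14:38-16:16.
Union of the two gives the symmetric difference.

05:12-07:41, 09:21-09:42, 11:17-14:20, 14:38-16:16, 16:27-16:53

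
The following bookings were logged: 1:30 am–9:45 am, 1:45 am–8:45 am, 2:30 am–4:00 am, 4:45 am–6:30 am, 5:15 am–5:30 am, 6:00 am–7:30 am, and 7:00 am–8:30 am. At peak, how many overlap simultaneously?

Walk the sorted start/end points keeping a running depth.
The depth first hits 4 at 5:15 am.

4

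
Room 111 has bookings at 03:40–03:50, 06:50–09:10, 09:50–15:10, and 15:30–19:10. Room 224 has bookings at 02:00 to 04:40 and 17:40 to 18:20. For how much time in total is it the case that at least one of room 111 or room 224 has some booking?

14 h

A ∪ B = 02:00–04:40, 06:50–09:10, 09:50–15:10, 15:30–19:10.
Total: 2 h 40 min + 2 h 20 min + 5 h 20 min + 3 h 40 min = 14 h.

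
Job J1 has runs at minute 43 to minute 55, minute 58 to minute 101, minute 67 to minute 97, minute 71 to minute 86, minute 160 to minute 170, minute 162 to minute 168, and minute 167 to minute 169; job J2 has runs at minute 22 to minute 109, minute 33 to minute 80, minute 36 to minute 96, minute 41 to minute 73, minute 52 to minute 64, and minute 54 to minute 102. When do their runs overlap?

minute 43 to minute 55, minute 58 to minute 101

First set merges to minute 43 to minute 55, minute 58 to minute 101, minute 160 to minute 170.
Second set merges to minute 22 to minute 109.
minute 43 to minute 55 ∩ B → minute 43 to minute 55.
minute 58 to minute 101 ∩ B → minute 58 to minute 101.
minute 160 to minute 170 meets no B interval.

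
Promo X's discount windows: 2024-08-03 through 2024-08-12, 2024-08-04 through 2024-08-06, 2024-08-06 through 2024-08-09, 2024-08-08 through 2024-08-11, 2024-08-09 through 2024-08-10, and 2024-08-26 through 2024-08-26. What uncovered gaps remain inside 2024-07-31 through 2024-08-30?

2024-07-31 through 2024-08-02, 2024-08-13 through 2024-08-25, 2024-08-27 through 2024-08-30

After merging, the occupied span is 2024-08-03 through 2024-08-12, 2024-08-26 through 2024-08-26.
Uncovered inside 2024-07-31 through 2024-08-30: 2024-07-31 through 2024-08-02, 2024-08-13 through 2024-08-25, 2024-08-27 through 2024-08-30.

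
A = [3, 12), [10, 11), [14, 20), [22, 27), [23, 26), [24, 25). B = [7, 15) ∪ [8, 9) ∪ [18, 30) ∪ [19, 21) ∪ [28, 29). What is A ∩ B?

[7, 12) ∪ [14, 15) ∪ [18, 20) ∪ [22, 27)

A, merged: [3, 12), [14, 20), [22, 27).
B, merged: [7, 15), [18, 30).
[3, 12) meets the second set on [7, 12).
[14, 20) meets the second set on [14, 15), [18, 20).
[22, 27) meets the second set on [22, 27).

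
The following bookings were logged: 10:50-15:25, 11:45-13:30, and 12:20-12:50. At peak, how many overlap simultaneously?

3

Sweep endpoints in order; track running count of active intervals.
Peak of 3 reached at 12:20.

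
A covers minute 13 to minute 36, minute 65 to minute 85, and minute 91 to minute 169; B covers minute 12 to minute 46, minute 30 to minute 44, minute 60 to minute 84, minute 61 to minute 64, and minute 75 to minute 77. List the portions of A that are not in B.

minute 84 to minute 85, minute 91 to minute 169

Second set merges to minute 12 to minute 46, minute 60 to minute 84.
minute 13 to minute 36 lies entirely inside B → drops out.
minute 65 to minute 85 with B removed leaves minute 84 to minute 85.
minute 91 to minute 169 is untouched.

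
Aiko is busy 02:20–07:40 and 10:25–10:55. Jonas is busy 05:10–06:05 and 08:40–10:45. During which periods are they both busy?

02:20-07:40 meets the second set on 05:10-06:05.
10:25-10:55 meets the second set on 10:25-10:45.

05:10-06:05, 10:25-10:45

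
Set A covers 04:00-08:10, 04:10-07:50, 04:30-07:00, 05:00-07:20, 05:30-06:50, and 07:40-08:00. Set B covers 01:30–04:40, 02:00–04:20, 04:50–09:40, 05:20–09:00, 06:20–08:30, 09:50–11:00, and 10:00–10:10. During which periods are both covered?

04:00–04:40, 04:50–08:10

First set merges to 04:00–08:10.
Second set merges to 01:30–04:40, 04:50–09:40, 09:50–11:00.
04:00–08:10 meets the second set on 04:00–04:40, 04:50–08:10.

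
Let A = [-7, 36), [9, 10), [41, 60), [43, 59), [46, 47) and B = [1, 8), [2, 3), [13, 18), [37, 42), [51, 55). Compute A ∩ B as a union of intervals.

[1, 8) ∪ [13, 18) ∪ [41, 42) ∪ [51, 55)

Merge the first list: [-7, 36), [41, 60).
Merge the second list: [1, 8), [13, 18), [37, 42), [51, 55).
[-7, 36) ∩ B → [1, 8), [13, 18).
[41, 60) ∩ B → [41, 42), [51, 55).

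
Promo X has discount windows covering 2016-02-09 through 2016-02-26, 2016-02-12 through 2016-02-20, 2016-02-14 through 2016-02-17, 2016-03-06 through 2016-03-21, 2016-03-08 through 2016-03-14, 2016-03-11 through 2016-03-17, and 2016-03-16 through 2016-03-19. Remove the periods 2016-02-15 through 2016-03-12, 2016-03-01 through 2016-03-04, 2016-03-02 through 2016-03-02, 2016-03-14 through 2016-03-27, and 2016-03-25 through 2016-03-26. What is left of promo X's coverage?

A, merged: 2016-02-09 through 2016-02-26, 2016-03-06 through 2016-03-21.
B, merged: 2016-02-15 through 2016-03-12, 2016-03-14 through 2016-03-27.
2016-02-09 through 2016-02-26 minus B → 2016-02-09 through 2016-02-14.
2016-03-06 through 2016-03-21 minus B → 2016-03-13 through 2016-03-13.

2016-02-09 through 2016-02-14, 2016-03-13 through 2016-03-13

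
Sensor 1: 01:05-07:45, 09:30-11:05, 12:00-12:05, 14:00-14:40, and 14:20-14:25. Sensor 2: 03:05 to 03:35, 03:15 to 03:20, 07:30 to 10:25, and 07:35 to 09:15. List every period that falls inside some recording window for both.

03:05-03:35, 07:30-07:45, 09:30-10:25

Merge the first list: 01:05-07:45, 09:30-11:05, 12:00-12:05, 14:00-14:40.
Merge the second list: 03:05-03:35, 07:30-10:25.
01:05-07:45 ∩ B → 03:05-03:35, 07:30-07:45.
09:30-11:05 ∩ B → 09:30-10:25.
12:00-12:05 meets no B interval.
14:00-14:40 meets no B interval.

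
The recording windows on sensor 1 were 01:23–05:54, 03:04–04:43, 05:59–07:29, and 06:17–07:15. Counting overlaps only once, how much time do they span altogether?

Merged: 01:23–05:54, 05:59–07:29.
Lengths: 4 h 31 min + 1 h 30 min = 6 h 1 min.

6 h 1 min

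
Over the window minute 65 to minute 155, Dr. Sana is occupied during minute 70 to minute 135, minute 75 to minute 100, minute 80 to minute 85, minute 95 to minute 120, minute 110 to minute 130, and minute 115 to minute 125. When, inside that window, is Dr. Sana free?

minute 65 to minute 70, minute 135 to minute 155

Covered (merged): minute 70 to minute 135.
Gaps within minute 65 to minute 155: minute 65 to minute 70, minute 135 to minute 155.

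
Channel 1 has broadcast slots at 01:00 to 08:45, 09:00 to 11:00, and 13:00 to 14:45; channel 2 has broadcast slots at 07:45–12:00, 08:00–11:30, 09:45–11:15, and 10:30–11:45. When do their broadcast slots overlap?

B, merged: 07:45-12:00.
01:00-08:45 meets the second set on 07:45-08:45.
09:00-11:00 meets the second set on 09:00-11:00.
13:00-14:45: no overlap with the second set.

07:45-08:45, 09:00-11:00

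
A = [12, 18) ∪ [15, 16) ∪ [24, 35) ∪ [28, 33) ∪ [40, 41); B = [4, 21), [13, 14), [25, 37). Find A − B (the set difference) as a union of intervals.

[24, 25) ∪ [40, 41)

A, merged: [12, 18), [24, 35), [40, 41).
B, merged: [4, 21), [25, 37).
[12, 18): entirely removed.
[24, 35) \ B = [24, 25).
[40, 41): nothing removed.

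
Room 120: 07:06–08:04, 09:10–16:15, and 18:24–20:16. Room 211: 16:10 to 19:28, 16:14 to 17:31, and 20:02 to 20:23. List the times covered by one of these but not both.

B, merged: 16:10-19:28, 20:02-20:23.
A but not B: 07:06-08:04, 09:10-16:10, 19:28-20:02.
B but not A: 16:15-18:24, 20:16-20:23.
Combining gives A △ B.

07:06-08:04, 09:10-16:10, 16:15-18:24, 19:28-20:02, 20:16-20:23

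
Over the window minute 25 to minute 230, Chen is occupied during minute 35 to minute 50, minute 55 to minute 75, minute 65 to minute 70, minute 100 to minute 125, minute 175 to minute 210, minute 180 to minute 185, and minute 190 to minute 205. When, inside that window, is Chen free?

minute 25 to minute 35, minute 50 to minute 55, minute 75 to minute 100, minute 125 to minute 175, minute 210 to minute 230

After merging, the occupied span is minute 35 to minute 50, minute 55 to minute 75, minute 100 to minute 125, minute 175 to minute 210.
Gaps within minute 25 to minute 230: minute 25 to minute 35, minute 50 to minute 55, minute 75 to minute 100, minute 125 to minute 175, minute 210 to minute 230.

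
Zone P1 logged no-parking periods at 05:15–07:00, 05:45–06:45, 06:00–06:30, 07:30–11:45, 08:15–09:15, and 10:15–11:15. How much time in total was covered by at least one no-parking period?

Merged: 05:15–07:00, 07:30–11:45.
Lengths: 1 h 45 min + 4 h 15 min = 6 h.

6 h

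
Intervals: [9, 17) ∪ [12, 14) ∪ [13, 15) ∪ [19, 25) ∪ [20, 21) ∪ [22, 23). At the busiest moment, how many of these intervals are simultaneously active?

3

Walk the sorted start/end points keeping a running depth.
The depth first hits 3 at 13.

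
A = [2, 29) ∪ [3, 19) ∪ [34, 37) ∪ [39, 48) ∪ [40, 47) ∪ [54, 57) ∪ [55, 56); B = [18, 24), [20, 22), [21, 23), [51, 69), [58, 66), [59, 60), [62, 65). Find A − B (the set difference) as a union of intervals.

Merge the first list: [2, 29), [34, 37), [39, 48), [54, 57).
Merge the second list: [18, 24), [51, 69).
[2, 29) minus B → [2, 18), [24, 29).
[34, 37): no B overlap → unchanged.
[39, 48): no B overlap → unchanged.
[54, 57): fully covered by B → removed.

[2, 18) ∪ [24, 29) ∪ [34, 37) ∪ [39, 48)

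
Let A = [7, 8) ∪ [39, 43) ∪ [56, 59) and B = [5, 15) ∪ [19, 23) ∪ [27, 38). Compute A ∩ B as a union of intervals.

[7, 8)

[7, 8) meets the second set on [7, 8).
[39, 43): no overlap with the second set.
[56, 59): no overlap with the second set.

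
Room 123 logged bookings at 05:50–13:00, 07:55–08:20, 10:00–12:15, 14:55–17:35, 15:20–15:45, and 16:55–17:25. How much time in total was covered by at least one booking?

9 h 50 min

Merged: 05:50–13:00, 14:55–17:35.
Lengths: 7 h 10 min + 2 h 40 min = 9 h 50 min.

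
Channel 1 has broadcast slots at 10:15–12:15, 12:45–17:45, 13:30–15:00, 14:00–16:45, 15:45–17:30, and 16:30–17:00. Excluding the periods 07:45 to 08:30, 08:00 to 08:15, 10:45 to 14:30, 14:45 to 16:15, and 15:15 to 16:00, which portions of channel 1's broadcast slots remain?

A, merged: 10:15–12:15, 12:45–17:45.
B, merged: 07:45–08:30, 10:45–14:30, 14:45–16:15.
10:15–12:15 with B removed leaves 10:15–10:45.
12:45–17:45 with B removed leaves 14:30–14:45, 16:15–17:45.

10:15–10:45, 14:30–14:45, 16:15–17:45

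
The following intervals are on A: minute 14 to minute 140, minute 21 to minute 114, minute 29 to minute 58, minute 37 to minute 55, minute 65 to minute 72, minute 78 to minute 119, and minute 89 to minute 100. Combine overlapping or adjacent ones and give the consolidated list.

minute 14 to minute 140

minute 21 to minute 114 overlaps/touches minute 14 to minute 140 → extend to minute 14 to minute 140.
minute 29 to minute 58 overlaps/touches minute 14 to minute 140 → extend to minute 14 to minute 140.
minute 37 to minute 55 overlaps/touches minute 14 to minute 140 → extend to minute 14 to minute 140.
minute 65 to minute 72 overlaps/touches minute 14 to minute 140 → extend to minute 14 to minute 140.
minute 78 to minute 119 overlaps/touches minute 14 to minute 140 → extend to minute 14 to minute 140.
minute 89 to minute 100 overlaps/touches minute 14 to minute 140 → extend to minute 14 to minute 140.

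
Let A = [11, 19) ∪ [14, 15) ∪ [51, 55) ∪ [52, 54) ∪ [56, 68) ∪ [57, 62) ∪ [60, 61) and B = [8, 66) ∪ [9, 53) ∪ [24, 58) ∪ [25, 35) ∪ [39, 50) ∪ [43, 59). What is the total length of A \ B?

2

First set merges to [11, 19), [51, 55), [56, 68).
Second set merges to [8, 66).
A \ B = [66, 68).
Total: 2.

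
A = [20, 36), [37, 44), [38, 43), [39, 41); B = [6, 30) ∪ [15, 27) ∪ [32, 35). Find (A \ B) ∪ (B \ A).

First set merges to [20, 36), [37, 44).
Second set merges to [6, 30), [32, 35).
A \ B = [30, 32), [35, 36), [37, 44).
B \ A = [6, 20).
Union of the two gives the symmetric difference.

[6, 20) ∪ [30, 32) ∪ [35, 36) ∪ [37, 44)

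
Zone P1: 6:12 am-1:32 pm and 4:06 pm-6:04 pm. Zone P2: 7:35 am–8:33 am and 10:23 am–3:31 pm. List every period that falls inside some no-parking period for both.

7:35 am–8:33 am, 10:23 am–1:32 pm

6:12 am–1:32 pm overlaps B on 7:35 am–8:33 am, 10:23 am–1:32 pm.
4:06 pm–6:04 pm falls entirely outside B.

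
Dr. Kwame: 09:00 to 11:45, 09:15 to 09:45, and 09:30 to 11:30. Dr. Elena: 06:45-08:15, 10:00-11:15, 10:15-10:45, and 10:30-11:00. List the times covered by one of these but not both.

First set merges to 09:00-11:45.
Second set merges to 06:45-08:15, 10:00-11:15.
Only in the first: 09:00-10:00, 11:15-11:45.
Only in the second: 06:45-08:15.
Together these are the periods covered by exactly one.

06:45-08:15, 09:00-10:00, 11:15-11:45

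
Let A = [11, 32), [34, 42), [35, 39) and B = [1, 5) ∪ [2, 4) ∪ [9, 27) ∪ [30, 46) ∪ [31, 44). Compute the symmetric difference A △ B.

[1, 5) ∪ [9, 11) ∪ [27, 30) ∪ [32, 34) ∪ [42, 46)

Merge the first list: [11, 32), [34, 42).
Merge the second list: [1, 5), [9, 27), [30, 46).
Only in the first: [27, 30).
Only in the second: [1, 5), [9, 11), [32, 34), [42, 46).
Together these are the periods covered by exactly one.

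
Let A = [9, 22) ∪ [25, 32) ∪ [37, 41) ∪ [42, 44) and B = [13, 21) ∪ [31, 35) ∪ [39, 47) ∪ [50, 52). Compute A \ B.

[9, 22) with B removed leaves [9, 13), [21, 22).
[25, 32) with B removed leaves [25, 31).
[37, 41) with B removed leaves [37, 39).
[42, 44) lies entirely inside B → drops out.

[9, 13) ∪ [21, 22) ∪ [25, 31) ∪ [37, 39)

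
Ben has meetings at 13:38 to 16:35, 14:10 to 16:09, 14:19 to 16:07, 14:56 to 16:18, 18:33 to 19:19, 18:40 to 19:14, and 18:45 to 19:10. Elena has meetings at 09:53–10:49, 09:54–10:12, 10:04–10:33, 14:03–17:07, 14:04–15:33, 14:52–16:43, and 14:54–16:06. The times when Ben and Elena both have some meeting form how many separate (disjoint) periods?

Merge the first list: 13:38–16:35, 18:33–19:19.
Merge the second list: 09:53–10:49, 14:03–17:07.
A ∩ B = 14:03–16:35.
That is 1 disjoint piece.

1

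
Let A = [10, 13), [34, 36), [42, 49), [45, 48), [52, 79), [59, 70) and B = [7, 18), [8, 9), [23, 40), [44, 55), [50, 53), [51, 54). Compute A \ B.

A, merged: [10, 13), [34, 36), [42, 49), [52, 79).
B, merged: [7, 18), [23, 40), [44, 55).
[10, 13): fully covered by B → removed.
[34, 36): fully covered by B → removed.
[42, 49) minus B → [42, 44).
[52, 79) minus B → [55, 79).

[42, 44) ∪ [55, 79)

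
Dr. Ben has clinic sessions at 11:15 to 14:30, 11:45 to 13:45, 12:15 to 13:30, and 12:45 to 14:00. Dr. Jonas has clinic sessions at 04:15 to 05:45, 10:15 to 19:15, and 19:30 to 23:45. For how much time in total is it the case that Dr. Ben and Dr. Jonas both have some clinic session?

A, merged: 11:15–14:30.
A ∩ B = 11:15–14:30.
Total: 3 h 15 min.

3 h 15 min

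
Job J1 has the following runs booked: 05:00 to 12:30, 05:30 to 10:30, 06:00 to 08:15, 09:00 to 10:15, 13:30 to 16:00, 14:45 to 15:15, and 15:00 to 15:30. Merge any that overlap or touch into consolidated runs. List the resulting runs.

05:30-10:30 overlaps/touches 05:00-12:30 → extend to 05:00-12:30.
06:00-08:15 overlaps/touches 05:00-12:30 → extend to 05:00-12:30.
09:00-10:15 overlaps/touches 05:00-12:30 → extend to 05:00-12:30.
13:30-16:00 is disjoint → start new block.
14:45-15:15 overlaps/touches 13:30-16:00 → extend to 13:30-16:00.
15:00-15:30 overlaps/touches 13:30-16:00 → extend to 13:30-16:00.

05:00-12:30, 13:30-16:00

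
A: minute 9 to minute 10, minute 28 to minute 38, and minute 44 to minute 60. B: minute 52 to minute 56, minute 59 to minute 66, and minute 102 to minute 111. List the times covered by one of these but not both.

A \ B = minute 9 to minute 10, minute 28 to minute 38, minute 44 to minute 52, minute 56 to minute 59.
B \ A = minute 60 to minute 66, minute 102 to minute 111.
Union of the two gives the symmetric difference.

minute 9 to minute 10, minute 28 to minute 38, minute 44 to minute 52, minute 56 to minute 59, minute 60 to minute 66, minute 102 to minute 111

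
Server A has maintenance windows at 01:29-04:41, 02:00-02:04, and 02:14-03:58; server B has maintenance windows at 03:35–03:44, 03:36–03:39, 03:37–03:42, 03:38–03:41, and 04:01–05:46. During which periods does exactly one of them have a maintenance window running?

A, merged: 01:29-04:41.
B, merged: 03:35-03:44, 04:01-05:46.
A but not B: 01:29-03:35, 03:44-04:01.
B but not A: 04:41-05:46.
Combining gives A △ B.

01:29-03:35, 03:44-04:01, 04:41-05:46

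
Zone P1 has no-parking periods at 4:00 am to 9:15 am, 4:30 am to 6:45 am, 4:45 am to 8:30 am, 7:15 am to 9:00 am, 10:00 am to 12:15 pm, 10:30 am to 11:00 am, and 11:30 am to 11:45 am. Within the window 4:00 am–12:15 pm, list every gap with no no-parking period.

9:15 am–10:00 am

The merged coverage is 4:00 am–9:15 am, 10:00 am–12:15 pm.
Complement within 4:00 am–12:15 pm: 9:15 am–10:00 am.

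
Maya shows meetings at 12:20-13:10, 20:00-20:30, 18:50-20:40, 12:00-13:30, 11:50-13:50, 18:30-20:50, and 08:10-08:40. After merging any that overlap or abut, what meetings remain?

Sort by start: 08:10-08:40, 11:50-13:50, 12:00-13:30, 12:20-13:10, 18:30-20:50, 18:50-20:40, 20:00-20:30.
11:50-13:50 is disjoint → start new block.
12:00-13:30 overlaps/touches 11:50-13:50 → extend to 11:50-13:50.
12:20-13:10 overlaps/touches 11:50-13:50 → extend to 11:50-13:50.
18:30-20:50 is disjoint → start new block.
18:50-20:40 overlaps/touches 18:30-20:50 → extend to 18:30-20:50.
20:00-20:30 overlaps/touches 18:30-20:50 → extend to 18:30-20:50.

08:10-08:40, 11:50-13:50, 18:30-20:50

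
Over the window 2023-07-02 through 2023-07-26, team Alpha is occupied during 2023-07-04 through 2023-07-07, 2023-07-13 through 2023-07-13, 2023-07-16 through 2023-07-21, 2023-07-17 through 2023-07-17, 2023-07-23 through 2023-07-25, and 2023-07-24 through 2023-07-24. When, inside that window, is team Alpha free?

After merging, the occupied span is 2023-07-04 through 2023-07-07, 2023-07-13 through 2023-07-13, 2023-07-16 through 2023-07-21, 2023-07-23 through 2023-07-25.
Complement within 2023-07-02 through 2023-07-26: 2023-07-02 through 2023-07-03, 2023-07-08 through 2023-07-12, 2023-07-14 through 2023-07-15, 2023-07-22 through 2023-07-22, 2023-07-26 through 2023-07-26.

2023-07-02 through 2023-07-03, 2023-07-08 through 2023-07-12, 2023-07-14 through 2023-07-15, 2023-07-22 through 2023-07-22, 2023-07-26 through 2023-07-26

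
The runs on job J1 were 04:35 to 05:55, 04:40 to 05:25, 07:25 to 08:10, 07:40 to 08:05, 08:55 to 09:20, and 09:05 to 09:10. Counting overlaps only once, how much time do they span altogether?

2 h 30 min

Merged: 04:35–05:55, 07:25–08:10, 08:55–09:20.
Lengths: 1 h 20 min + 45 min + 25 min = 2 h 30 min.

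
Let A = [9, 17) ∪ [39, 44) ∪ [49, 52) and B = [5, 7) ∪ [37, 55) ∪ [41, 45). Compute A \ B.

[9, 17)

Merge the second list: [5, 7), [37, 55).
[9, 17) is untouched.
[39, 44) lies entirely inside B → drops out.
[49, 52) lies entirely inside B → drops out.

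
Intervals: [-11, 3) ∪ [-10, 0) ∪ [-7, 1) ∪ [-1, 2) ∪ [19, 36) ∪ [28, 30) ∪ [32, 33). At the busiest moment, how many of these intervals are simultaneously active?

4

Walk the sorted start/end points keeping a running depth.
The depth first hits 4 at -1.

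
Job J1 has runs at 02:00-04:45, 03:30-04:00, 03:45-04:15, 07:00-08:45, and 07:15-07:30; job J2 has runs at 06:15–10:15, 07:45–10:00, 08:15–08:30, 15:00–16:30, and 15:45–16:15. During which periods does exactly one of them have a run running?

Merge the first list: 02:00–04:45, 07:00–08:45.
Merge the second list: 06:15–10:15, 15:00–16:30.
A but not B: 02:00–04:45.
B but not A: 06:15–07:00, 08:45–10:15, 15:00–16:30.
Combining gives A △ B.

02:00–04:45, 06:15–07:00, 08:45–10:15, 15:00–16:30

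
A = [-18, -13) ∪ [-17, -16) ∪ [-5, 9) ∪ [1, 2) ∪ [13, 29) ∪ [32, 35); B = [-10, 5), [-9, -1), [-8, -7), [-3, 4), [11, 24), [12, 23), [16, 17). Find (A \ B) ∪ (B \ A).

[-18, -13) ∪ [-10, -5) ∪ [5, 9) ∪ [11, 13) ∪ [24, 29) ∪ [32, 35)

Merge the first list: [-18, -13), [-5, 9), [13, 29), [32, 35).
Merge the second list: [-10, 5), [11, 24).
A but not B: [-18, -13), [5, 9), [24, 29), [32, 35).
B but not A: [-10, -5), [11, 13).
Combining gives A △ B.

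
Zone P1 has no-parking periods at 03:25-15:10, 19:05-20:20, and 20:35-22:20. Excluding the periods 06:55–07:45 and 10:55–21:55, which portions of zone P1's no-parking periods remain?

03:25–06:55, 07:45–10:55, 21:55–22:20

03:25–15:10 minus B → 03:25–06:55, 07:45–10:55.
19:05–20:20: fully covered by B → removed.
20:35–22:20 minus B → 21:55–22:20.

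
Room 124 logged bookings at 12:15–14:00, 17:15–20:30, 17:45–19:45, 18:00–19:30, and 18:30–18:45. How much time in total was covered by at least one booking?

5 h

Merged: 12:15–14:00, 17:15–20:30.
Lengths: 1 h 45 min + 3 h 15 min = 5 h.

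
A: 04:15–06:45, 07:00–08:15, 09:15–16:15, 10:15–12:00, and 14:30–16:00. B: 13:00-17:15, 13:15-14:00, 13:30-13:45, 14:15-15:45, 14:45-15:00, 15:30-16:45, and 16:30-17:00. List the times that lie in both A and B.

13:00–16:15

First set merges to 04:15–06:45, 07:00–08:15, 09:15–16:15.
Second set merges to 13:00–17:15.
04:15–06:45 falls entirely outside B.
07:00–08:15 falls entirely outside B.
09:15–16:15 overlaps B on 13:00–16:15.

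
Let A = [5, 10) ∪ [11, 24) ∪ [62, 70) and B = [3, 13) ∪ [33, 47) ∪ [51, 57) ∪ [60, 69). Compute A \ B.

[13, 24) ∪ [69, 70)

[5, 10): fully covered by B → removed.
[11, 24) minus B → [13, 24).
[62, 70) minus B → [69, 70).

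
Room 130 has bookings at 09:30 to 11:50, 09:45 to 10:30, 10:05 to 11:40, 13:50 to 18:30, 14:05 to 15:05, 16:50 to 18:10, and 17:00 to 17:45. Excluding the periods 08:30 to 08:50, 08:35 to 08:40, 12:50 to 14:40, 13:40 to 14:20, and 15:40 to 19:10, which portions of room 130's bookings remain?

09:30-11:50, 14:40-15:40

A, merged: 09:30-11:50, 13:50-18:30.
B, merged: 08:30-08:50, 12:50-14:40, 15:40-19:10.
09:30-11:50: no B overlap → unchanged.
13:50-18:30 minus B → 14:40-15:40.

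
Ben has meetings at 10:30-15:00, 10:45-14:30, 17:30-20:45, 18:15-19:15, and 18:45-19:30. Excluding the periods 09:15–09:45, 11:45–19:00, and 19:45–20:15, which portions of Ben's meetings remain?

10:30–11:45, 19:00–19:45, 20:15–20:45

A, merged: 10:30–15:00, 17:30–20:45.
10:30–15:00 minus B → 10:30–11:45.
17:30–20:45 minus B → 19:00–19:45, 20:15–20:45.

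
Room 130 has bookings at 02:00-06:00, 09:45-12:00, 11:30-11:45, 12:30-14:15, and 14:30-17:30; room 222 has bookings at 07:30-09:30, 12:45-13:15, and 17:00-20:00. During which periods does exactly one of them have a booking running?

Merge the first list: 02:00–06:00, 09:45–12:00, 12:30–14:15, 14:30–17:30.
A \ B = 02:00–06:00, 09:45–12:00, 12:30–12:45, 13:15–14:15, 14:30–17:00.
B \ A = 07:30–09:30, 17:30–20:00.
Union of the two gives the symmetric difference.

02:00–06:00, 07:30–09:30, 09:45–12:00, 12:30–12:45, 13:15–14:15, 14:30–17:00, 17:30–20:00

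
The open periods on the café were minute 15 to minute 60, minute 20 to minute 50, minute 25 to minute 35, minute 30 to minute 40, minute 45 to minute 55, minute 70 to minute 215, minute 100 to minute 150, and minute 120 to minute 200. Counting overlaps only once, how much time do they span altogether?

Merged: minute 15 to minute 60, minute 70 to minute 215.
Lengths: 45 minutes + 145 minutes = 190 minutes.

190 minutes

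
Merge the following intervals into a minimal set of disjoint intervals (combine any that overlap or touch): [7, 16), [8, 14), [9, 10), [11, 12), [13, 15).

[8, 14) overlaps/touches [7, 16) → extend to [7, 16).
[9, 10) overlaps/touches [7, 16) → extend to [7, 16).
[11, 12) overlaps/touches [7, 16) → extend to [7, 16).
[13, 15) overlaps/touches [7, 16) → extend to [7, 16).

[7, 16)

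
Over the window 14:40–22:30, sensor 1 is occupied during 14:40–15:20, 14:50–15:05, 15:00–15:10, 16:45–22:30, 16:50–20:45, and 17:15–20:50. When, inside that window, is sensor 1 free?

After merging, the occupied span is 14:40–15:20, 16:45–22:30.
Gaps within 14:40–22:30: 15:20–16:45.

15:20–16:45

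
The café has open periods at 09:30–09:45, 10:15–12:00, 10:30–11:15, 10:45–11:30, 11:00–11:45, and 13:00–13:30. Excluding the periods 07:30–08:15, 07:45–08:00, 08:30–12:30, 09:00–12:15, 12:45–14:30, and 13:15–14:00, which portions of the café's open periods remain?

none

A, merged: 09:30–09:45, 10:15–12:00, 13:00–13:30.
B, merged: 07:30–08:15, 08:30–12:30, 12:45–14:30.
09:30–09:45: fully covered by B → removed.
10:15–12:00: fully covered by B → removed.
13:00–13:30: fully covered by B → removed.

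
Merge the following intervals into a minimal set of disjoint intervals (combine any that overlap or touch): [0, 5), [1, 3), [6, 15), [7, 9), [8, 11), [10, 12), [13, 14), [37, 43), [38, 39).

[1, 3) overlaps/touches [0, 5) → extend to [0, 5).
[6, 15) is disjoint → start new block.
[7, 9) overlaps/touches [6, 15) → extend to [6, 15).
[8, 11) overlaps/touches [6, 15) → extend to [6, 15).
[10, 12) overlaps/touches [6, 15) → extend to [6, 15).
[13, 14) overlaps/touches [6, 15) → extend to [6, 15).
[37, 43) is disjoint → start new block.
[38, 39) overlaps/touches [37, 43) → extend to [37, 43).

[0, 5) ∪ [6, 15) ∪ [37, 43)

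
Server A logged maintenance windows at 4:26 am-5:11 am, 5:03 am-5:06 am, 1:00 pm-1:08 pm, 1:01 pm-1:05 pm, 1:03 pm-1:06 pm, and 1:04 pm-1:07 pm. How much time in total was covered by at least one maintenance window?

53 min

Merged: 4:26 am–5:11 am, 1:00 pm–1:08 pm.
Lengths: 45 min + 8 min = 53 min.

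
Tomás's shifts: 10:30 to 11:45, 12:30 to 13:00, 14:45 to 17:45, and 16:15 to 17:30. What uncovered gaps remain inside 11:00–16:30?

11:45–12:30, 13:00–14:45

The merged coverage is 10:30–11:45, 12:30–13:00, 14:45–17:45.
Gaps within 11:00–16:30: 11:45–12:30, 13:00–14:45.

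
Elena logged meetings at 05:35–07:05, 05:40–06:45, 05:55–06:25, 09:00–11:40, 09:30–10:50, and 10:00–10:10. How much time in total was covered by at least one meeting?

4 h 10 min

Merged: 05:35–07:05, 09:00–11:40.
Lengths: 1 h 30 min + 2 h 40 min = 4 h 10 min.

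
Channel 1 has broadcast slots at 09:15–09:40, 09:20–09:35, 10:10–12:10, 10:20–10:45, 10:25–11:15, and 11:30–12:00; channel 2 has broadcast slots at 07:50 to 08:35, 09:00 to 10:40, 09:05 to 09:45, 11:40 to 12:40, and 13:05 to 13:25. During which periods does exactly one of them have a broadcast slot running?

First set merges to 09:15–09:40, 10:10–12:10.
Second set merges to 07:50–08:35, 09:00–10:40, 11:40–12:40, 13:05–13:25.
A but not B: 10:40–11:40.
B but not A: 07:50–08:35, 09:00–09:15, 09:40–10:10, 12:10–12:40, 13:05–13:25.
Combining gives A △ B.

07:50–08:35, 09:00–09:15, 09:40–10:10, 10:40–11:40, 12:10–12:40, 13:05–13:25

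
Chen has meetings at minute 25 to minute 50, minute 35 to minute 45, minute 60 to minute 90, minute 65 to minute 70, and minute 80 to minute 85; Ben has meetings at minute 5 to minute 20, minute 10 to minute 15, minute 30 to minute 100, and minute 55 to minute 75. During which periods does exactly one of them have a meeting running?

A, merged: minute 25 to minute 50, minute 60 to minute 90.
B, merged: minute 5 to minute 20, minute 30 to minute 100.
A \ B = minute 25 to minute 30.
B \ A = minute 5 to minute 20, minute 50 to minute 60, minute 90 to minute 100.
Union of the two gives the symmetric difference.

minute 5 to minute 20, minute 25 to minute 30, minute 50 to minute 60, minute 90 to minute 100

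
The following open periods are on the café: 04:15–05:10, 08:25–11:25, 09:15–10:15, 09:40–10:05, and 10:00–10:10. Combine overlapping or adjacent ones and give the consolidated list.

08:25–11:25 is disjoint → start new block.
09:15–10:15 overlaps/touches 08:25–11:25 → extend to 08:25–11:25.
09:40–10:05 overlaps/touches 08:25–11:25 → extend to 08:25–11:25.
10:00–10:10 overlaps/touches 08:25–11:25 → extend to 08:25–11:25.

04:15–05:10, 08:25–11:25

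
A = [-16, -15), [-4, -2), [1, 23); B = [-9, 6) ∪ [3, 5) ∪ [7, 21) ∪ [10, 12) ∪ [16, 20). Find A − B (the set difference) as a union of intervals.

[-16, -15) ∪ [6, 7) ∪ [21, 23)

Second set merges to [-9, 6), [7, 21).
[-16, -15): no B overlap → unchanged.
[-4, -2): fully covered by B → removed.
[1, 23) minus B → [6, 7), [21, 23).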